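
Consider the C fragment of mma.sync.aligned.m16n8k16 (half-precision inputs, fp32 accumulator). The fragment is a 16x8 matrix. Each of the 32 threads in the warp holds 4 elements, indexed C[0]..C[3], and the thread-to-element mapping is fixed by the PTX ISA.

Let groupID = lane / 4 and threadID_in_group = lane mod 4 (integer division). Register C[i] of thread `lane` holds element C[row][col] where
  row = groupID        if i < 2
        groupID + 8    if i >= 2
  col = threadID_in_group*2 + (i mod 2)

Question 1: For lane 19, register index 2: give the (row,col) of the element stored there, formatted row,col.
12,6

lane 19: gr=4 (19/4), th=3 (19%4)
i=2: r=4+8=12, c=3*2+0=6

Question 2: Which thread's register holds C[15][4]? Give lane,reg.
r=15→G=7,rhi=1  c=4→T=2,p=0
L=7*4+2=30  i=1*2+0=2

30,2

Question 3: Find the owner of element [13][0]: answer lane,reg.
r=13→G=5,rhi=1  c=0→T=0,p=0
L=5*4+0=20  i=1*2+0=2

20,2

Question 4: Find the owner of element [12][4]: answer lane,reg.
18,2

r=12->g=4,rb=1  c=4->t=2,b0=0
L=4*4+2=18  i=1*2+0=2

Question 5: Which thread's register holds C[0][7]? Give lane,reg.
3,1

r=0→G=0,rhi=0  c=7→T=3,p=1
L=0*4+3=3  i=0*2+1=1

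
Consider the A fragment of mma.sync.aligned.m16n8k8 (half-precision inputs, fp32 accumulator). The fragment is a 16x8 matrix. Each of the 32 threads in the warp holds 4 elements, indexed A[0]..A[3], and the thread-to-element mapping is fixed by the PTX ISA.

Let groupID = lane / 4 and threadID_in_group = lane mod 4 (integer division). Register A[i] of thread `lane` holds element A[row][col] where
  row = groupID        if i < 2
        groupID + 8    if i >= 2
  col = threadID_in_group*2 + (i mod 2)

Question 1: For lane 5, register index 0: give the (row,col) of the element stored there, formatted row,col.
lane 5: gid=1 (5/4), tid=1 (5%4)
i=0: r=1+0=1, c=1*2+0=2

1,2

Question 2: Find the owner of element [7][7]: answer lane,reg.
31,1

r=7⇒gr=7,Rb=0  c=7⇒th=3,odd=1
L=7*4+3=31  i=0*2+1=1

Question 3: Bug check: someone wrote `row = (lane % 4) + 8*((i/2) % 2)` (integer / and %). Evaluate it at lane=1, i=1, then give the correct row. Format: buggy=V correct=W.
buggy=1 correct=0

`(lane % 4) + 8*((i/2) % 2)`[1,1]->1
L=1->g=1>>2=0, t=1&3=1
[1]->row 0+0=0  col 1·2+1=3
row: 1 vs 0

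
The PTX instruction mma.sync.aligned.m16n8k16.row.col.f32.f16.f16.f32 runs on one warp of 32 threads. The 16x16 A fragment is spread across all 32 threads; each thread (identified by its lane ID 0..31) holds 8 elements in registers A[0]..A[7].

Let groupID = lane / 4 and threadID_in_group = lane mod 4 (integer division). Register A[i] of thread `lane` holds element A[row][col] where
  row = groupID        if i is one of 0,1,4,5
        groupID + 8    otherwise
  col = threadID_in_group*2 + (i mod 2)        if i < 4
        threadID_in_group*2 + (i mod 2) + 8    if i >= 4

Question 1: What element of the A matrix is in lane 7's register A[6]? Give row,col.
9,14

L=7->g=7>>2=1, t=7&3=3
[6]->row 1+8=9  col 3·2+0+8=14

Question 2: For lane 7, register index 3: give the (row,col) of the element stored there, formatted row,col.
9,7

L=7⇒gr=7>>2=1, th=7&3=3
[3]⇒row 1+8=9  col 3·2+1+0=7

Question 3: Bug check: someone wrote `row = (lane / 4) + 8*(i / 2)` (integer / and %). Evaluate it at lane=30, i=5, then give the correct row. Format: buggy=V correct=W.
buggy=23 correct=7

`(lane / 4) + 8*(i / 2)`[30,5]=>23
30: grp=7,tig=2
[5] (7+0,2*2+1+8) = (7,13)
row: 23 vs 7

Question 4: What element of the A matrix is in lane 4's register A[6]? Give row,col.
lane 4⇒4/4=1, 4 mod 4=0
i=6  r:1+8⇒9  c:2·0+0+8⇒8

9,8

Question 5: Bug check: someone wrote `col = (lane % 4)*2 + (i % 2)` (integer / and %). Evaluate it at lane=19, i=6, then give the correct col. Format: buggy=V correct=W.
buggy=6 correct=14

`(lane % 4)*2 + (i % 2)`[19,6]=>6
lane 19=>19/4=4, 19 mod 4=3
i=6  r:4+8=>12  c:2·3+0+8=>14
col: 6 vs 14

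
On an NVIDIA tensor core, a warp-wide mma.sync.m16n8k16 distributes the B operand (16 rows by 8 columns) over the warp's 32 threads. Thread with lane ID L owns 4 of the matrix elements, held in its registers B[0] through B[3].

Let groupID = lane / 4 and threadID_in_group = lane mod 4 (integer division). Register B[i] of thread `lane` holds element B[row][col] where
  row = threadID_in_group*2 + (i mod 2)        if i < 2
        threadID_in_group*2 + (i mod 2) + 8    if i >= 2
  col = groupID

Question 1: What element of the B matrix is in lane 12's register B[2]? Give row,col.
L=12->gid=12>>2=3, tid=12&3=0
[2]->row 0·2+0+8=8  col gid=3

8,3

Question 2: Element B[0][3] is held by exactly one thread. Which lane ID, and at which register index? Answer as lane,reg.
c=3→G=3  r=0→rhi=0,T=0,p=0
L=3*4+0=12  i=0*2+0=0

12,0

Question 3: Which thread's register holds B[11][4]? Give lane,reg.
c:4=>grp=4  r:11=>rB=1,tig=1,lo=1
L=4*4+1=17  i=1*2+1=3

17,3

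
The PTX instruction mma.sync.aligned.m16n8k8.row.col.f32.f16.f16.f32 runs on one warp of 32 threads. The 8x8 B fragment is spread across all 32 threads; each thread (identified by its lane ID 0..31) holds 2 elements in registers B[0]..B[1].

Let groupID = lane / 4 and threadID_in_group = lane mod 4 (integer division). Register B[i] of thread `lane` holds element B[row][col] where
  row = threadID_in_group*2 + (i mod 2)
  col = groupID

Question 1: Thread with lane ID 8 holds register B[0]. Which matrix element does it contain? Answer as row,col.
0,2

8: g=2,t=0
[0] (0*2+0,2) = (0,2)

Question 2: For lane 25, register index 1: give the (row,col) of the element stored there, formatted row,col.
lane 25: G=6 (25/4), T=1 (25%4)
i=1: r=1*2+1=3, c=G=6

3,6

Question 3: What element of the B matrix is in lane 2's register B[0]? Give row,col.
2: g=0,t=2
[0] (2*2+0,0) = (4,0)

4,0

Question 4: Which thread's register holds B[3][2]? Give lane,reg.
9,1

c=2→G=2  r=3→T=1,p=1
L=2*4+1=9  i=1=1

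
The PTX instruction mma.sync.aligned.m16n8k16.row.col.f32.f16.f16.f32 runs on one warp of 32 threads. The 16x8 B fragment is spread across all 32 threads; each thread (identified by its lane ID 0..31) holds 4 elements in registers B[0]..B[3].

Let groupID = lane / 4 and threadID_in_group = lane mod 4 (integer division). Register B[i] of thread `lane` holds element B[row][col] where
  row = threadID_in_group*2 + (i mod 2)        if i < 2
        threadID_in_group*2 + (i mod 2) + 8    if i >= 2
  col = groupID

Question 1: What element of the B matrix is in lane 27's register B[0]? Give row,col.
6,6

lane 27=>27/4=6, 27 mod 4=3
i=0  r:2·3+0+0=>6  c:6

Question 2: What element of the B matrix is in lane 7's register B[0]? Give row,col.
lane 7->7/4=1, 7 mod 4=3
i=0  r:2·3+0+0->6  c:1

6,1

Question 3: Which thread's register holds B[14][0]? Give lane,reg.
3,2

c=0->g=0  r=14->rb=1,t=3,b0=0
L=0*4+3=3  i=1*2+0=2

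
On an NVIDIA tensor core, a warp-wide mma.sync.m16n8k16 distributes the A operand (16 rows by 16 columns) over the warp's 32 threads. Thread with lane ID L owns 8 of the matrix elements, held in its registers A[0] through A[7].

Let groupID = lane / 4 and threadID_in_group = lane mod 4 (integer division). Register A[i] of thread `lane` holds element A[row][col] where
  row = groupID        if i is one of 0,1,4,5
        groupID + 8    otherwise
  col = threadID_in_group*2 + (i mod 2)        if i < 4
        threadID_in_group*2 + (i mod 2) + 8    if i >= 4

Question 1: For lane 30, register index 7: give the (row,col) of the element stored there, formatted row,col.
15,13

L=30⇒gr=30>>2=7, th=30&3=2
[7]⇒row 7+8=15  col 2·2+1+8=13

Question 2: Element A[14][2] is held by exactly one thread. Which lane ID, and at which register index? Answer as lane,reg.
r: 14->gid=6,r8=1  c: 2->c8=0,tid=1,i&1=0
L=6*4+1=25  i=0*4+1*2+0=2

25,2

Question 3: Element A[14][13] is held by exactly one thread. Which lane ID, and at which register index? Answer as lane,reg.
26,7

r:14=>grp=6,rB=1  c:13=>cB=1,tig=2,lo=1
L=6*4+2=26  i=1*4+1*2+1=7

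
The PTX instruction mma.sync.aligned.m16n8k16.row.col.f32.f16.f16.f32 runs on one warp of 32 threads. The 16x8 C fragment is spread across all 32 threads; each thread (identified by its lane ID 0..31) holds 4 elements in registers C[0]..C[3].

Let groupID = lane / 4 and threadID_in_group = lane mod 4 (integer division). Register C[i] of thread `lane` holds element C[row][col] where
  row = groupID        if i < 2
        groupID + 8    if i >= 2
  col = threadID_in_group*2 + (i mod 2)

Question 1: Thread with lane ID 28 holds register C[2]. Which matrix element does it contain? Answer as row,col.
15,0

28: grp=7,tig=0
[2] (7+8,0*2+0) = (15,0)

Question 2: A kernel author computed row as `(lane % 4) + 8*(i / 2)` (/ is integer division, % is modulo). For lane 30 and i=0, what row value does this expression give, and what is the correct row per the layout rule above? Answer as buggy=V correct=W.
`(lane % 4) + 8*(i / 2)`[30,0]⇒2
L=30⇒gr=30>>2=7, th=30&3=2
[0]⇒row 7+0=7  col 2·2+0=4
row: 2 vs 7

buggy=2 correct=7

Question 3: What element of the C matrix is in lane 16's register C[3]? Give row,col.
12,1

lane 16: grp=4 (16/4), tig=0 (16%4)
i=3: r=4+8=12, c=0*2+1=1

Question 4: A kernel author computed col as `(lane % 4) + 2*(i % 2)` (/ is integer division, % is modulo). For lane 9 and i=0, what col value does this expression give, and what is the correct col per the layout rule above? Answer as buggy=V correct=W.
`(lane % 4) + 2*(i % 2)`[9,0]->1
lane 9->9/4=2, 9 mod 4=1
i=0  r:2+0->2  c:2·1+0->2
col: 1 vs 2

buggy=1 correct=2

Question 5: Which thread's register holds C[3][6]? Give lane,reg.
15,0

r:3=>grp=3,rB=0  c:6=>tig=3,lo=0
L=3*4+3=15  i=0*2+0=0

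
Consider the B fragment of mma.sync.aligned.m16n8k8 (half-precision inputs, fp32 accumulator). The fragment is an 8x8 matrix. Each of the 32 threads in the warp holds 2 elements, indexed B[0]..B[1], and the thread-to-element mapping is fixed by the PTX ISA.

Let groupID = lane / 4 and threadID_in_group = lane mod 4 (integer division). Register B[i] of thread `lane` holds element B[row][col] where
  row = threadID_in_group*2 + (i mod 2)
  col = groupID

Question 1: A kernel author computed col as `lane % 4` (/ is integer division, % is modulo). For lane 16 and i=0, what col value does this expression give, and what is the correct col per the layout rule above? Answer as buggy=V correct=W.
buggy=0 correct=4

`lane % 4`[16,0]⇒0
L=16⇒gr=16>>2=4, th=16&3=0
[0]⇒row 0·2+0=0  col gr=4
col: 0 vs 4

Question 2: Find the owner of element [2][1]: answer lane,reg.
5,0

c=1→G=1  r=2→T=1,p=0
L=1*4+1=5  i=0=0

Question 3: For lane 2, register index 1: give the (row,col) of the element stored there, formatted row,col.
L=2->g=2>>2=0, t=2&3=2
[1]->row 2·2+1=5  col g=0

5,0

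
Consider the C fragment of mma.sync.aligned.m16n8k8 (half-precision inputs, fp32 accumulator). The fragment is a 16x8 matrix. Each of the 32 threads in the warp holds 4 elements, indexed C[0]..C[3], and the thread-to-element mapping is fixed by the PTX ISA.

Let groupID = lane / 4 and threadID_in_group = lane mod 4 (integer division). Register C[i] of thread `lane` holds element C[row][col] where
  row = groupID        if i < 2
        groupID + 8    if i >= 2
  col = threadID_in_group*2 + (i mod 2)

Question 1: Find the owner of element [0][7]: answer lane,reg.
r=0->g=0,rb=0  c=7->t=3,b0=1
L=0*4+3=3  i=0*2+1=1

3,1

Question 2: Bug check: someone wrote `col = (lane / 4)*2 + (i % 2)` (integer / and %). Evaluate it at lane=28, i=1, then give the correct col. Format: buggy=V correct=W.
buggy=15 correct=1

`(lane / 4)*2 + (i % 2)`[28,1]->15
L=28->g=28>>2=7, t=28&3=0
[1]->row 7+0=7  col 0·2+1=1
col: 15 vs 1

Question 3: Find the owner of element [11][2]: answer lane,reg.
r: 11->gid=3,r8=1  c: 2->tid=1,i&1=0
L=3*4+1=13  i=1*2+0=2

13,2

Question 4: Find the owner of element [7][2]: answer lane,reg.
r: 7->gid=7,r8=0  c: 2->tid=1,i&1=0
L=7*4+1=29  i=0*2+0=0

29,0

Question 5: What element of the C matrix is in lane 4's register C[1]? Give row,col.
4: grp=1,tig=0
[1] (1+0,0*2+1) = (1,1)

1,1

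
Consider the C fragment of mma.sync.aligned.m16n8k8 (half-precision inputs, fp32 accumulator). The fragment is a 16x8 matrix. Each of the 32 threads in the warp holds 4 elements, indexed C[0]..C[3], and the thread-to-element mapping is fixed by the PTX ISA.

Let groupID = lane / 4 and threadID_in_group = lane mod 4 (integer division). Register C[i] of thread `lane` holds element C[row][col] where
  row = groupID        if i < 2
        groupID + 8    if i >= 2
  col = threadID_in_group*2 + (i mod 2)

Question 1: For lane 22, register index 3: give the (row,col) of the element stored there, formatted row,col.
13,5

lane 22->22/4=5, 22 mod 4=2
i=3  r:5+8->13  c:2·2+1->5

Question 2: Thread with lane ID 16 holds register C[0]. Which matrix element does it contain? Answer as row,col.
lane 16⇒16/4=4, 16 mod 4=0
i=0  r:4+0⇒4  c:2·0+0⇒0

4,0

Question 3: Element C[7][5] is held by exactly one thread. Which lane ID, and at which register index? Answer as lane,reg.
r=7⇒gr=7,Rb=0  c=5⇒th=2,odd=1
L=7*4+2=30  i=0*2+1=1

30,1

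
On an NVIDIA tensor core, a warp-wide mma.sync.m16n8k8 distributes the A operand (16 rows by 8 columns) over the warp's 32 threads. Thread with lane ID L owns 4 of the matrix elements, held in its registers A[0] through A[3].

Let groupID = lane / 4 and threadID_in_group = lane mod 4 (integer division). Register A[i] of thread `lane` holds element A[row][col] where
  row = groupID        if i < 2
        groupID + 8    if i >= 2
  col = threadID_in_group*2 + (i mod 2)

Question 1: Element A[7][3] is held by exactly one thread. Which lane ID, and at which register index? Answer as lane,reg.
29,1

r=7->g=7,rb=0  c=3->t=1,b0=1
L=7*4+1=29  i=0*2+1=1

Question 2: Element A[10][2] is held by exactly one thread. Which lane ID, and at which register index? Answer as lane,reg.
r=10->g=2,rb=1  c=2->t=1,b0=0
L=2*4+1=9  i=1*2+0=2

9,2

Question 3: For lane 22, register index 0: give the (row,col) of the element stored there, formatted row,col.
5,4

lane 22: gid=5 (22/4), tid=2 (22%4)
i=0: r=5+0=5, c=2*2+0=4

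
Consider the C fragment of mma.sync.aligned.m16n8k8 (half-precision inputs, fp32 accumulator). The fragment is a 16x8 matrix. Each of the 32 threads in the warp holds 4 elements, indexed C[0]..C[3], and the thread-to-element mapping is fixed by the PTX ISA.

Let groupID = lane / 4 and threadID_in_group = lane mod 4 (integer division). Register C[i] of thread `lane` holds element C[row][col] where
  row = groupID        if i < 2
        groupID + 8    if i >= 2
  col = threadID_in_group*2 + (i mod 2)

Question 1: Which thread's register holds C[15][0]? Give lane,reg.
r=15⇒gr=7,Rb=1  c=0⇒th=0,odd=0
L=7*4+0=28  i=1*2+0=2

28,2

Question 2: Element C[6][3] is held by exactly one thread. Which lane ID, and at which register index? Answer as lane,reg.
25,1

r=6⇒gr=6,Rb=0  c=3⇒th=1,odd=1
L=6*4+1=25  i=0*2+1=1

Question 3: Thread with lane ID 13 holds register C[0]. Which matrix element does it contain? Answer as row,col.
13: g=3,t=1
[0] (3+0,1*2+0) = (3,2)

3,2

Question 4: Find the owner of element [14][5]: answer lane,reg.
26,3

r:14=>grp=6,rB=1  c:5=>tig=2,lo=1
L=6*4+2=26  i=1*2+1=3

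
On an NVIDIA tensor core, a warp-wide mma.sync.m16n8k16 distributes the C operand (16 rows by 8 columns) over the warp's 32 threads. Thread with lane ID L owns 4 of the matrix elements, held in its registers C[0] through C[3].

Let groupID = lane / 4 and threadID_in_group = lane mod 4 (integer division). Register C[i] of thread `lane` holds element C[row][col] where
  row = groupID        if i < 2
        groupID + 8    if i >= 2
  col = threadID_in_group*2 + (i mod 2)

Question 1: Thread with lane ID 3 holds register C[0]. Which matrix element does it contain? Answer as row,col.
0,6

lane 3: G=0 (3/4), T=3 (3%4)
i=0: r=0+0=0, c=3*2+0=6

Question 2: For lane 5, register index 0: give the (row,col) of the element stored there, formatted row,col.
1,2

lane 5: g=1 (5/4), t=1 (5%4)
i=0: r=1+0=1, c=1*2+0=2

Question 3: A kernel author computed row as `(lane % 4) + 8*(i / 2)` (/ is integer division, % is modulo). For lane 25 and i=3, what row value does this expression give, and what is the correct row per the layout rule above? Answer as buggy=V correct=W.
`(lane % 4) + 8*(i / 2)`[25,3]=>9
lane 25=>25/4=6, 25 mod 4=1
i=3  r:6+8=>14  c:2·1+1=>3
row: 9 vs 14

buggy=9 correct=14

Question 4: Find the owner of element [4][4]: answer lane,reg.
r: 4->gid=4,r8=0  c: 4->tid=2,i&1=0
L=4*4+2=18  i=0*2+0=0

18,0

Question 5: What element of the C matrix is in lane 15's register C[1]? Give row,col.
lane 15: g=3 (15/4), t=3 (15%4)
i=1: r=3+0=3, c=3*2+1=7

3,7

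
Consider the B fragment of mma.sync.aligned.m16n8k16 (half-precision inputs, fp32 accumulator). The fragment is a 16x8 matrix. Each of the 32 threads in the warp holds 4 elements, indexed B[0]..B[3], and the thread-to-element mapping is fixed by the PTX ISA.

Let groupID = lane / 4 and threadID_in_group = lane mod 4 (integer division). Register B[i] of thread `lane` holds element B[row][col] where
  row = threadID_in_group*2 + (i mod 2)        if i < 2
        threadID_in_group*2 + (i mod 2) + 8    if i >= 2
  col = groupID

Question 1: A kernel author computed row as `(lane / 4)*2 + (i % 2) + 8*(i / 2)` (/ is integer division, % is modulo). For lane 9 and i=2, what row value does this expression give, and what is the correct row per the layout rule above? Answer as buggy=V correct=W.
buggy=12 correct=10

`(lane / 4)*2 + (i % 2) + 8*(i / 2)`[9,2]⇒12
lane 9: gr=2 (9/4), th=1 (9%4)
i=2: r=1*2+0+8=10, c=gr=2
row: 12 vs 10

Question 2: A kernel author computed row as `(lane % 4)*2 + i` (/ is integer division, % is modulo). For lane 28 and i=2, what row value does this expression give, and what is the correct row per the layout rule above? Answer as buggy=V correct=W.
buggy=2 correct=8

`(lane % 4)*2 + i`[28,2]->2
lane 28: g=7 (28/4), t=0 (28%4)
i=2: r=0*2+0+8=8, c=g=7
row: 2 vs 8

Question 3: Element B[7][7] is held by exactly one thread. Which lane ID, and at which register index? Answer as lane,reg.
c: 7->gid=7  r: 7->r8=0,tid=3,i&1=1
L=7*4+3=31  i=0*2+1=1

31,1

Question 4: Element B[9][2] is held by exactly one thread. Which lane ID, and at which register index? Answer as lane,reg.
c: 2->gid=2  r: 9->r8=1,tid=0,i&1=1
L=2*4+0=8  i=1*2+1=3

8,3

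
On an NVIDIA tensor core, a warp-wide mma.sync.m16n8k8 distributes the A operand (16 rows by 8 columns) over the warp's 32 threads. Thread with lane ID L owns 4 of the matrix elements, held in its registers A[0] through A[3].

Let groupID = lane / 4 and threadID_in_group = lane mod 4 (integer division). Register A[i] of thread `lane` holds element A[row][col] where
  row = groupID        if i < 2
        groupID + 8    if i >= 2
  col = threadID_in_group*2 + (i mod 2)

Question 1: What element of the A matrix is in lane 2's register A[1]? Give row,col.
0,5

lane 2: g=0 (2/4), t=2 (2%4)
i=1: r=0+0=0, c=2*2+1=5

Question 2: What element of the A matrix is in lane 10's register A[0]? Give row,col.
2,4

lane 10: G=2 (10/4), T=2 (10%4)
i=0: r=2+0=2, c=2*2+0=4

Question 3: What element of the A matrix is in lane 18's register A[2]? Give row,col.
12,4

lane 18: grp=4 (18/4), tig=2 (18%4)
i=2: r=4+8=12, c=2*2+0=4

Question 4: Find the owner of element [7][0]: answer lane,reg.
r:7=>grp=7,rB=0  c:0=>tig=0,lo=0
L=7*4+0=28  i=0*2+0=0

28,0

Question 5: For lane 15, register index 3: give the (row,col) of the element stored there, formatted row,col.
11,7

lane 15=>15/4=3, 15 mod 4=3
i=3  r:3+8=>11  c:2·3+1=>7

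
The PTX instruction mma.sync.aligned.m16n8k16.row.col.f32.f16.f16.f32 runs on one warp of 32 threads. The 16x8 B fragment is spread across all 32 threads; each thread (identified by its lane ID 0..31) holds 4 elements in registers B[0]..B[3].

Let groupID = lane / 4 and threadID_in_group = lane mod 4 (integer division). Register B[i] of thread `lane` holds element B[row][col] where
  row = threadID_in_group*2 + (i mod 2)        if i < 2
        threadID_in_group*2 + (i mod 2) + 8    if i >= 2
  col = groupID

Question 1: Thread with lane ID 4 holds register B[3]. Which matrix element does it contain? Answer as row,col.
lane 4: gid=1 (4/4), tid=0 (4%4)
i=3: r=0*2+1+8=9, c=gid=1

9,1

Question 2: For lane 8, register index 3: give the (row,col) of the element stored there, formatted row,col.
lane 8→8/4=2, 8 mod 4=0
i=3  r:2·0+1+8→9  c:2

9,2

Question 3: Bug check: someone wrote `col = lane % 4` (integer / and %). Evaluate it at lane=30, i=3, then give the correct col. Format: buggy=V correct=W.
buggy=2 correct=7

`lane % 4`[30,3]=>2
lane 30: grp=7 (30/4), tig=2 (30%4)
i=3: r=2*2+1+8=13, c=grp=7
col: 2 vs 7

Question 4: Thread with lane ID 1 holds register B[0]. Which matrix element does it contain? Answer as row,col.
2,0

1: g=0,t=1
[0] (1*2+0+0,0) = (2,0)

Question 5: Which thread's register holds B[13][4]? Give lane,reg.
18,3

c:4=>grp=4  r:13=>rB=1,tig=2,lo=1
L=4*4+2=18  i=1*2+1=3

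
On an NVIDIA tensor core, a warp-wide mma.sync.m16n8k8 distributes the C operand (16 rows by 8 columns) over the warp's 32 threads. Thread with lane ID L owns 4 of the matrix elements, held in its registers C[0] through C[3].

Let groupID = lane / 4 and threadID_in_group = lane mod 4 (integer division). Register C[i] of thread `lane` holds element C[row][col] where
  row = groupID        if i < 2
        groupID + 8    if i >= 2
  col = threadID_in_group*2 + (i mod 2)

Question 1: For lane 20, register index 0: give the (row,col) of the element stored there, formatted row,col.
lane 20: gr=5 (20/4), th=0 (20%4)
i=0: r=5+0=5, c=0*2+0=0

5,0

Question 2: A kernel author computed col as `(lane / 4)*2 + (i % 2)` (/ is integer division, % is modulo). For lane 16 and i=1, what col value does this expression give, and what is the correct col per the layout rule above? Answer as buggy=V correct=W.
`(lane / 4)*2 + (i % 2)`[16,1]=>9
lane 16=>16/4=4, 16 mod 4=0
i=1  r:4+0=>4  c:2·0+1=>1
col: 9 vs 1

buggy=9 correct=1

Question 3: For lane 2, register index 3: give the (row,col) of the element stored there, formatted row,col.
2: gid=0,tid=2
[3] (0+8,2*2+1) = (8,5)

8,5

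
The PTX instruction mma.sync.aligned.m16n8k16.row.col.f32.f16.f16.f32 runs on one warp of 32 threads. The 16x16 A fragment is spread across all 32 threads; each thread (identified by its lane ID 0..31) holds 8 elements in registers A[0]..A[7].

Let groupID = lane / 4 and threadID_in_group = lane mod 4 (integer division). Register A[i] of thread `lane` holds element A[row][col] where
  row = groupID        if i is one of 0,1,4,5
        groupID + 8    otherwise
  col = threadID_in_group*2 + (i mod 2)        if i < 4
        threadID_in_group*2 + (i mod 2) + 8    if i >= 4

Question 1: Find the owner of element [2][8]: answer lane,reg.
r=2⇒gr=2,Rb=0  c=8⇒Cb=1,th=0,odd=0
L=2*4+0=8  i=1*4+0*2+0=4

8,4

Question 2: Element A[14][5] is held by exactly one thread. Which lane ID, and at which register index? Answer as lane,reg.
r=14⇒gr=6,Rb=1  c=5⇒Cb=0,th=2,odd=1
L=6*4+2=26  i=0*4+1*2+1=3

26,3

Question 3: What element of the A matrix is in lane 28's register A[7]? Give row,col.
15,9

L=28⇒gr=28>>2=7, th=28&3=0
[7]⇒row 7+8=15  col 0·2+1+8=9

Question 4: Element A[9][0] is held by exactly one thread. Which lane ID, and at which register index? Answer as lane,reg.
r: 9->gid=1,r8=1  c: 0->c8=0,tid=0,i&1=0
L=1*4+0=4  i=0*4+1*2+0=2

4,2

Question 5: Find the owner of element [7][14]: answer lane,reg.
r:7=>grp=7,rB=0  c:14=>cB=1,tig=3,lo=0
L=7*4+3=31  i=1*4+0*2+0=4

31,4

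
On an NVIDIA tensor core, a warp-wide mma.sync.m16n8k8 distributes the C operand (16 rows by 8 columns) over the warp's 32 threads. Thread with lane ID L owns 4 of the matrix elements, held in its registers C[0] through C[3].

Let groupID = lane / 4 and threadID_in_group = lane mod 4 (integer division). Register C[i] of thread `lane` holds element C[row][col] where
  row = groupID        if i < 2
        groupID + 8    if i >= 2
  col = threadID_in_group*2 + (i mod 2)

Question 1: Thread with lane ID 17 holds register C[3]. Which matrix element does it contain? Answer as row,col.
12,3

17: gid=4,tid=1
[3] (4+8,1*2+1) = (12,3)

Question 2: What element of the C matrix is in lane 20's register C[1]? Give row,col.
lane 20: gr=5 (20/4), th=0 (20%4)
i=1: r=5+0=5, c=0*2+1=1

5,1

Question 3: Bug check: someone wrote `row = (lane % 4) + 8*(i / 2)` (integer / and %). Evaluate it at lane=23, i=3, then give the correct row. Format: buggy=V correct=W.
buggy=11 correct=13

`(lane % 4) + 8*(i / 2)`[23,3]->11
23: gid=5,tid=3
[3] (5+8,3*2+1) = (13,7)
row: 11 vs 13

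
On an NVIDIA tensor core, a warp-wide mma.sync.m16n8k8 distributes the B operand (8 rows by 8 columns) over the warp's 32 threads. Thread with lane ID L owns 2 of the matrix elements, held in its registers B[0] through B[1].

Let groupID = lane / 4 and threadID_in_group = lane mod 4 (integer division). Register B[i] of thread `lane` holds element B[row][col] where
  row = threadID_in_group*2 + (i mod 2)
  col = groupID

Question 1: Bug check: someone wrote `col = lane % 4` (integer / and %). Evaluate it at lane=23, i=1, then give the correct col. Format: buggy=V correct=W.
`lane % 4`[23,1]→3
L=23→G=23>>2=5, T=23&3=3
[1]→row 3·2+1=7  col G=5
col: 3 vs 5

buggy=3 correct=5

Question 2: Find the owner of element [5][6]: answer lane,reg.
c=6->g=6  r=5->t=2,b0=1
L=6*4+2=26  i=1=1

26,1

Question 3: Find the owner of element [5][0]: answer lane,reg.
c:0=>grp=0  r:5=>tig=2,lo=1
L=0*4+2=2  i=1=1

2,1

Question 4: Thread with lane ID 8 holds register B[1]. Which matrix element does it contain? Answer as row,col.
L=8->g=8>>2=2, t=8&3=0
[1]->row 0·2+1=1  col g=2

1,2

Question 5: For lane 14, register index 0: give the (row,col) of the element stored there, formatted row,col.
4,3

lane 14=>14/4=3, 14 mod 4=2
i=0  r:2·2+0=>4  c:3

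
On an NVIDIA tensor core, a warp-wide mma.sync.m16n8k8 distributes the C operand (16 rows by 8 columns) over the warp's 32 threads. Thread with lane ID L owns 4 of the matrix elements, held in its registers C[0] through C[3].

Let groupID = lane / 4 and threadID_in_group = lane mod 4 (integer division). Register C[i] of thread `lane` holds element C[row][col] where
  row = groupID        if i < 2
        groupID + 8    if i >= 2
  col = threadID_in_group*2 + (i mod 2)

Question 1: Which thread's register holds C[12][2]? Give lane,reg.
17,2

r=12→G=4,rhi=1  c=2→T=1,p=0
L=4*4+1=17  i=1*2+0=2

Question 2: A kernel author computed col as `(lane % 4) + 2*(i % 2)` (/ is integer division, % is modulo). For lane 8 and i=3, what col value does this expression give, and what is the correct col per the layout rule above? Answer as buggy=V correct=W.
`(lane % 4) + 2*(i % 2)`[8,3]→2
8: G=2,T=0
[3] (2+8,0*2+1) = (10,1)
col: 2 vs 1

buggy=2 correct=1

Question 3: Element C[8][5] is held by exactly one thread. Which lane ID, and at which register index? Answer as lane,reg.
2,3

r: 8->gid=0,r8=1  c: 5->tid=2,i&1=1
L=0*4+2=2  i=1*2+1=3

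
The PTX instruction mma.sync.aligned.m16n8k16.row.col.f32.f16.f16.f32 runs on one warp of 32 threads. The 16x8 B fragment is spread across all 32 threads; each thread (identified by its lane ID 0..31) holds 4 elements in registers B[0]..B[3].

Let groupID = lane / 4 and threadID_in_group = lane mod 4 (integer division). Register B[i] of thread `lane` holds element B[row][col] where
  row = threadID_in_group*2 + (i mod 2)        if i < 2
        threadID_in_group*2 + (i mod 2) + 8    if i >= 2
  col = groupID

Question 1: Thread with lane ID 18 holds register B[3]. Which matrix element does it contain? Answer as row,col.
lane 18→18/4=4, 18 mod 4=2
i=3  r:2·2+1+8→13  c:4

13,4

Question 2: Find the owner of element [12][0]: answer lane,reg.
c: 0->gid=0  r: 12->r8=1,tid=2,i&1=0
L=0*4+2=2  i=1*2+0=2

2,2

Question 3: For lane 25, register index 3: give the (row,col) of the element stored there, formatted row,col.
11,6

lane 25->25/4=6, 25 mod 4=1
i=3  r:2·1+1+8->11  c:6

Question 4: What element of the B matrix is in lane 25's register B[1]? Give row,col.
L=25=>grp=25>>2=6, tig=25&3=1
[1]=>row 1·2+1+0=3  col grp=6

3,6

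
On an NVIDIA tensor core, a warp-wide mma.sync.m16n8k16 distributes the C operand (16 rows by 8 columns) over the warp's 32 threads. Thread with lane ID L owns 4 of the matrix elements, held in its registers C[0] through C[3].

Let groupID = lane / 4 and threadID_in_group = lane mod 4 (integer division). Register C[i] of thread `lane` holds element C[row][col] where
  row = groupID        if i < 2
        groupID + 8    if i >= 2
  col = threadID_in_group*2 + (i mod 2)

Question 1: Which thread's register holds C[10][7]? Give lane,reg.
11,3

r=10->g=2,rb=1  c=7->t=3,b0=1
L=2*4+3=11  i=1*2+1=3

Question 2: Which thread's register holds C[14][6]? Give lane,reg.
27,2

r=14→G=6,rhi=1  c=6→T=3,p=0
L=6*4+3=27  i=1*2+0=2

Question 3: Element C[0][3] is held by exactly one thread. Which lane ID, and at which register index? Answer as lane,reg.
r=0->g=0,rb=0  c=3->t=1,b0=1
L=0*4+1=1  i=0*2+1=1

1,1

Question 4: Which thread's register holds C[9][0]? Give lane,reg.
r:9=>grp=1,rB=1  c:0=>tig=0,lo=0
L=1*4+0=4  i=1*2+0=2

4,2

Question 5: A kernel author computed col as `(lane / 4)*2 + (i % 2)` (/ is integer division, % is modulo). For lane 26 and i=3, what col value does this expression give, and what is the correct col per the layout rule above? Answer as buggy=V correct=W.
buggy=13 correct=5

`(lane / 4)*2 + (i % 2)`[26,3]⇒13
lane 26⇒26/4=6, 26 mod 4=2
i=3  r:6+8⇒14  c:2·2+1⇒5
col: 13 vs 5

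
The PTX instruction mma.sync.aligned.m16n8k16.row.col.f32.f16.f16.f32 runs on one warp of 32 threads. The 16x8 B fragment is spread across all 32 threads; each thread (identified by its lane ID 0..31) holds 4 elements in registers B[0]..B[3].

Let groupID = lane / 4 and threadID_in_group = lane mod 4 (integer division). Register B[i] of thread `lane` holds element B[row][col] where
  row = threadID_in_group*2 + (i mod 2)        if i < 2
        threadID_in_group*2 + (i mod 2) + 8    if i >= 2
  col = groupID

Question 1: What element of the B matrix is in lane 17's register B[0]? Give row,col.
L=17=>grp=17>>2=4, tig=17&3=1
[0]=>row 1·2+0+0=2  col grp=4

2,4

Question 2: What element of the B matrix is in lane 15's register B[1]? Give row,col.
lane 15: G=3 (15/4), T=3 (15%4)
i=1: r=3*2+1+0=7, c=G=3

7,3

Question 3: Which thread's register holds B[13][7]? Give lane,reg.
c=7⇒gr=7  r=13⇒Rb=1,th=2,odd=1
L=7*4+2=30  i=1*2+1=3

30,3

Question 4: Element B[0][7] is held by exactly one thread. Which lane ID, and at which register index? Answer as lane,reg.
28,0

c=7⇒gr=7  r=0⇒Rb=0,th=0,odd=0
L=7*4+0=28  i=0*2+0=0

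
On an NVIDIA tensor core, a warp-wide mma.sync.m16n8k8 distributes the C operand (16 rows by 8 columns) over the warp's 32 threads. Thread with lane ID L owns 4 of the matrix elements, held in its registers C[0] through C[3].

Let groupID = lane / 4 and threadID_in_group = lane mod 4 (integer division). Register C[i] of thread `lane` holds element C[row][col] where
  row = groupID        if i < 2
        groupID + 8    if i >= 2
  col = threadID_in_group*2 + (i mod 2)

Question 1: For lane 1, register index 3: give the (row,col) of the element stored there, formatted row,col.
8,3

1: grp=0,tig=1
[3] (0+8,1*2+1) = (8,3)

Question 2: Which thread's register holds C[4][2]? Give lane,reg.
r=4→G=4,rhi=0  c=2→T=1,p=0
L=4*4+1=17  i=0*2+0=0

17,0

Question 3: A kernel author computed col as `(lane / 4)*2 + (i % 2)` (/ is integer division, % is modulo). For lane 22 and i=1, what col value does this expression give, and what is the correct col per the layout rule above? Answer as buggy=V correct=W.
buggy=11 correct=5

`(lane / 4)*2 + (i % 2)`[22,1]⇒11
lane 22⇒22/4=5, 22 mod 4=2
i=1  r:5+0⇒5  c:2·2+1⇒5
col: 11 vs 5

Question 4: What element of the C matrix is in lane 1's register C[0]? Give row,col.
0,2

lane 1: grp=0 (1/4), tig=1 (1%4)
i=0: r=0+0=0, c=1*2+0=2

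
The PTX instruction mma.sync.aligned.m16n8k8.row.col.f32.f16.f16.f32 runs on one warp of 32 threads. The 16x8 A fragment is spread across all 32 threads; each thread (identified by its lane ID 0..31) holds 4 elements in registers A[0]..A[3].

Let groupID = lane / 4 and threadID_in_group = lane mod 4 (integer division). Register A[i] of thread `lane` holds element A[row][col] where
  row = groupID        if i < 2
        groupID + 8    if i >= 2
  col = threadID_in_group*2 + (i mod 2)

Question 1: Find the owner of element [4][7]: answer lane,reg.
r=4⇒gr=4,Rb=0  c=7⇒th=3,odd=1
L=4*4+3=19  i=0*2+1=1

19,1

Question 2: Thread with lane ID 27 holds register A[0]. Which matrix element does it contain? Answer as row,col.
6,6

27: gr=6,th=3
[0] (6+0,3*2+0) = (6,6)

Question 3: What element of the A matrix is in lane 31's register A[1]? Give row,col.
7,7

31: gid=7,tid=3
[1] (7+0,3*2+1) = (7,7)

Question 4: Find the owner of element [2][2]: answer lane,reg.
9,0

r:2=>grp=2,rB=0  c:2=>tig=1,lo=0
L=2*4+1=9  i=0*2+0=0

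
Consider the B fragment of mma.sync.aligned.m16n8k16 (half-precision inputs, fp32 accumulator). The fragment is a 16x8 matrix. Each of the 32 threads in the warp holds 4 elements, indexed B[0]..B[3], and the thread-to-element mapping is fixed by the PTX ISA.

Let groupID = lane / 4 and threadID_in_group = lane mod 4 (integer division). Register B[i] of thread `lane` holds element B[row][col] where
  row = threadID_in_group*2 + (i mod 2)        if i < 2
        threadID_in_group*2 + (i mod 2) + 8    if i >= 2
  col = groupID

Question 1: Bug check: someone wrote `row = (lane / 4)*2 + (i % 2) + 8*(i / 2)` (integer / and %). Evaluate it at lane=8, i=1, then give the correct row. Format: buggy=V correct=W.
`(lane / 4)*2 + (i % 2) + 8*(i / 2)`[8,1]=>5
lane 8: grp=2 (8/4), tig=0 (8%4)
i=1: r=0*2+1+0=1, c=grp=2
row: 5 vs 1

buggy=5 correct=1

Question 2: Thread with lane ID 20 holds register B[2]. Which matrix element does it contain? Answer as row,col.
8,5

lane 20=>20/4=5, 20 mod 4=0
i=2  r:2·0+0+8=>8  c:5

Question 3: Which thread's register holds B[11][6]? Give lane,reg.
25,3

c=6→G=6  r=11→rhi=1,T=1,p=1
L=6*4+1=25  i=1*2+1=3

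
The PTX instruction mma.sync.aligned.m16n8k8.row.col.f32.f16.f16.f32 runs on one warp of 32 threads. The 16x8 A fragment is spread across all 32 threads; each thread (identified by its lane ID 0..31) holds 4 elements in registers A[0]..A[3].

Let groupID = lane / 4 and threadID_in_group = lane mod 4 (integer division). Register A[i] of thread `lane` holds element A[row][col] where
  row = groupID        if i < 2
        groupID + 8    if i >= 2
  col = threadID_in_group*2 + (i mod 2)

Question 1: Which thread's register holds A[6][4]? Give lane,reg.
r=6→G=6,rhi=0  c=4→T=2,p=0
L=6*4+2=26  i=0*2+0=0

26,0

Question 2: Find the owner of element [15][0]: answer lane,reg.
28,2

r:15=>grp=7,rB=1  c:0=>tig=0,lo=0
L=7*4+0=28  i=1*2+0=2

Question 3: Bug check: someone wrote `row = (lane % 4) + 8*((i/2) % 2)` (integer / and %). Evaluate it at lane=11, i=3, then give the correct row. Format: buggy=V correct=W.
buggy=11 correct=10

`(lane % 4) + 8*((i/2) % 2)`[11,3]⇒11
11: gr=2,th=3
[3] (2+8,3*2+1) = (10,7)
row: 11 vs 10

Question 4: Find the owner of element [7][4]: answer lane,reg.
r: 7->gid=7,r8=0  c: 4->tid=2,i&1=0
L=7*4+2=30  i=0*2+0=0

30,0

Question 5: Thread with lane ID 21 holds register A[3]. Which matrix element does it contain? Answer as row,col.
lane 21->21/4=5, 21 mod 4=1
i=3  r:5+8->13  c:2·1+1->3

13,3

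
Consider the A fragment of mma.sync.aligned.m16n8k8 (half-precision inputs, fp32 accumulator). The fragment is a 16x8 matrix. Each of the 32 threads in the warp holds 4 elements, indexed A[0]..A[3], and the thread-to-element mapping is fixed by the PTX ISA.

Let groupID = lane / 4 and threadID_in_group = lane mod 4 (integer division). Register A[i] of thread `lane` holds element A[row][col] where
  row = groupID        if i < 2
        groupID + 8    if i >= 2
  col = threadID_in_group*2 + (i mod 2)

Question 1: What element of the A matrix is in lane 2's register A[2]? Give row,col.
8,4

L=2->gid=2>>2=0, tid=2&3=2
[2]->row 0+8=8  col 2·2+0=4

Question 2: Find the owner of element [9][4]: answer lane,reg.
6,2

r:9=>grp=1,rB=1  c:4=>tig=2,lo=0
L=1*4+2=6  i=1*2+0=2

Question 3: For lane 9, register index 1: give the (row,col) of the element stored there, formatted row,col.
2,3

lane 9: gid=2 (9/4), tid=1 (9%4)
i=1: r=2+0=2, c=1*2+1=3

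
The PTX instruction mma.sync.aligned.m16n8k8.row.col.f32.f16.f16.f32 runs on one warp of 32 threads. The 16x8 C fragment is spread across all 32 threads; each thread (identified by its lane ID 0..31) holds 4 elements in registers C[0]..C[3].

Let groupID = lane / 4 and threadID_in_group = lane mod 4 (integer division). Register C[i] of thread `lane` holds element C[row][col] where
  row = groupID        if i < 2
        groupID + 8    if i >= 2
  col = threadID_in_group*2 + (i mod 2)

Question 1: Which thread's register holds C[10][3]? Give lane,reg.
r:10=>grp=2,rB=1  c:3=>tig=1,lo=1
L=2*4+1=9  i=1*2+1=3

9,3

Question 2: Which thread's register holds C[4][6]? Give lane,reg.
19,0

r=4⇒gr=4,Rb=0  c=6⇒th=3,odd=0
L=4*4+3=19  i=0*2+0=0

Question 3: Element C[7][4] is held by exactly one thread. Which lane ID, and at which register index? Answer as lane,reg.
r=7→G=7,rhi=0  c=4→T=2,p=0
L=7*4+2=30  i=0*2+0=0

30,0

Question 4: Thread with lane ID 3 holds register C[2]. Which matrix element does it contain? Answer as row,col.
8,6

lane 3→3/4=0, 3 mod 4=3
i=2  r:0+8→8  c:2·3+0→6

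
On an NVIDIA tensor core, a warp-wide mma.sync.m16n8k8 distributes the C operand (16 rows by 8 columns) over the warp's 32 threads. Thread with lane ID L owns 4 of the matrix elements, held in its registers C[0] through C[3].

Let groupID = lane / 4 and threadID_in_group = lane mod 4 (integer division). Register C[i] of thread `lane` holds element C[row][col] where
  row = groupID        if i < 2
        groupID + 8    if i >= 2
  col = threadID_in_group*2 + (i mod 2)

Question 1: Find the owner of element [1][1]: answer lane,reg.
4,1

r=1->g=1,rb=0  c=1->t=0,b0=1
L=1*4+0=4  i=0*2+1=1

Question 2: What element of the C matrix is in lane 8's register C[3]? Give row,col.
10,1

lane 8=>8/4=2, 8 mod 4=0
i=3  r:2+8=>10  c:2·0+1=>1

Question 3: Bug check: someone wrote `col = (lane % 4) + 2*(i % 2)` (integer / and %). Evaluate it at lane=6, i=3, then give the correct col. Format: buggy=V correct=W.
`(lane % 4) + 2*(i % 2)`[6,3]=>4
lane 6: grp=1 (6/4), tig=2 (6%4)
i=3: r=1+8=9, c=2*2+1=5
col: 4 vs 5

buggy=4 correct=5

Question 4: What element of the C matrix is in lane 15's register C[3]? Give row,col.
15: grp=3,tig=3
[3] (3+8,3*2+1) = (11,7)

11,7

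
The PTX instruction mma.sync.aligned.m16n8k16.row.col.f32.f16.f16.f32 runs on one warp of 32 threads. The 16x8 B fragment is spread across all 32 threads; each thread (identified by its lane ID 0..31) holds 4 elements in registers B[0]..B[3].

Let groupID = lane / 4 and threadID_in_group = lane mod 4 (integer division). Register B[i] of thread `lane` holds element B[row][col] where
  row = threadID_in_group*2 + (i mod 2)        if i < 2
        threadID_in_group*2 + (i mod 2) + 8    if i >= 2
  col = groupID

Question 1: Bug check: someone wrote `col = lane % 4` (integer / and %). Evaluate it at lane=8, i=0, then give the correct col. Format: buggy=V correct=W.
buggy=0 correct=2

`lane % 4`[8,0]→0
L=8→G=8>>2=2, T=8&3=0
[0]→row 0·2+0+0=0  col G=2
col: 0 vs 2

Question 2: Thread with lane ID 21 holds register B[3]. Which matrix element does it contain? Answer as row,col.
lane 21->21/4=5, 21 mod 4=1
i=3  r:2·1+1+8->11  c:5

11,5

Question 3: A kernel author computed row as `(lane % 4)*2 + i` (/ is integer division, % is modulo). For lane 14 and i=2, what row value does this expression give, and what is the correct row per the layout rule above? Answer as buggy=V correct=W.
`(lane % 4)*2 + i`[14,2]->6
lane 14: g=3 (14/4), t=2 (14%4)
i=2: r=2*2+0+8=12, c=g=3
row: 6 vs 12

buggy=6 correct=12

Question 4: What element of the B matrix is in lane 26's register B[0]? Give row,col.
26: gr=6,th=2
[0] (2*2+0+0,6) = (4,6)

4,6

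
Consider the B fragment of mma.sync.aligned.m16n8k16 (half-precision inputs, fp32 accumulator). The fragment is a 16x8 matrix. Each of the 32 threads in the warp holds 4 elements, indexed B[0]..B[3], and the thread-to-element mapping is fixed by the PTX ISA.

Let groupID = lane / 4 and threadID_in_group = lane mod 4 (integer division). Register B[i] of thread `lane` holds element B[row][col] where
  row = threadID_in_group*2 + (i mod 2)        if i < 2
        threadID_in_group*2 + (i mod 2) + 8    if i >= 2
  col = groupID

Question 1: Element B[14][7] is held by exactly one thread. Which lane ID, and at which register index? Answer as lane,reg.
c=7⇒gr=7  r=14⇒Rb=1,th=3,odd=0
L=7*4+3=31  i=1*2+0=2

31,2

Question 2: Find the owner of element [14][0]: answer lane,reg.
3,2

c:0=>grp=0  r:14=>rB=1,tig=3,lo=0
L=0*4+3=3  i=1*2+0=2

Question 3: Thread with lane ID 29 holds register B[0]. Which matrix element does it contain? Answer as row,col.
lane 29: g=7 (29/4), t=1 (29%4)
i=0: r=1*2+0+0=2, c=g=7

2,7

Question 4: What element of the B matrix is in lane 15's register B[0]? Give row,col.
lane 15→15/4=3, 15 mod 4=3
i=0  r:2·3+0+0→6  c:3

6,3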